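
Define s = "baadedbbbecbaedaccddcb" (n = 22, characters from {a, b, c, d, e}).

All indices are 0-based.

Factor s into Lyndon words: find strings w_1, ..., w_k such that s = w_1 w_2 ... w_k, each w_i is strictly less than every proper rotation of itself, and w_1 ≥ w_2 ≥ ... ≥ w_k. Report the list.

["b", "aadedbbbecbaedaccddcb"]

emit factor 1: 'b' (i=0, period=1)
emit factor 2: 'aadedbbbecbaedaccddcb' (i=1, period=21)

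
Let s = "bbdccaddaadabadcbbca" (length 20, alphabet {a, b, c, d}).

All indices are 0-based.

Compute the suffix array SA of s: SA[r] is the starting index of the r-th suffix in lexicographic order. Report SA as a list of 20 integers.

[19, 8, 11, 9, 13, 5, 12, 16, 0, 17, 1, 18, 4, 15, 3, 7, 10, 14, 2, 6]

rank | idx | suffix
   0 |  19 | a
   1 |   8 | aadabadcbbca
   2 |  11 | abadcbbca
   3 |   9 | adabadcbbca
   4 |  13 | adcbbca
   5 |   5 | addaadabadcbbca
   6 |  12 | badcbbca
   7 |  16 | bbca
   8 |   0 | bbdccaddaadabadcbbca
   9 |  17 | bca
  10 |   1 | bdccaddaadabadcbbca
  11 |  18 | ca
  12 |   4 | caddaadabadcbbca
  13 |  15 | cbbca
  14 |   3 | ccaddaadabadcbbca
  15 |   7 | daadabadcbbca
  16 |  10 | dabadcbbca
  17 |  14 | dcbbca
  18 |   2 | dccaddaadabadcbbca
  19 |   6 | ddaadabadcbbca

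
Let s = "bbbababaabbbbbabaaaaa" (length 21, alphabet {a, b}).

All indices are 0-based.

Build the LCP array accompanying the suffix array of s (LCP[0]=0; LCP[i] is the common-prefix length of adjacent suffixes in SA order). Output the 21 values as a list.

[0, 1, 2, 3, 4, 2, 1, 4, 3, 2, 0, 3, 2, 5, 4, 1, 5, 2, 6, 3, 4]

rank→(start, suffix):
  0 → (20, 'a')
  1 → (19, 'aa')
  2 → (18, 'aaa')
  3 → (17, 'aaaa')
  4 → (16, 'aaaaa')
  5 → (7, 'aabbbbbabaaaaa')
  6 → (14, 'abaaaaa')
  7 → (5, 'abaabbbbbabaaaaa')
  8 → (3, 'ababaabbbbbabaaaaa')
  9 → (8, 'abbbbbabaaaaa')
  10 → (15, 'baaaaa')
  11 → (6, 'baabbbbbabaaaaa')
  12 → (13, 'babaaaaa')
  13 → (4, 'babaabbbbbabaaaaa')
  14 → (2, 'bababaabbbbbabaaaaa')
  15 → (12, 'bbabaaaaa')
  16 → (1, 'bbababaabbbbbabaaaaa')
  17 → (11, 'bbbabaaaaa')
  18 → (0, 'bbbababaabbbbbabaaaaa')
  19 → (10, 'bbbbabaaaaa')
  20 → (9, 'bbbbbabaaaaa')

SA = [20, 19, 18, 17, 16, 7, 14, 5, 3, 8, 15, 6, 13, 4, 2, 12, 1, 11, 0, 10, 9]
[i] adj suffixes → lcp
  [1] 20/19 → 1 ('a')
  [2] 19/18 → 2 ('aa')
  [3] 18/17 → 3 ('aaa')
  [4] 17/16 → 4 ('aaaa')
  [5] 16/7 → 2 ('aa')
  [6] 7/14 → 1 ('a')
  [7] 14/5 → 4 ('abaa')
  [8] 5/3 → 3 ('aba')
  [9] 3/8 → 2 ('ab')
  [10] 8/15 → 0 ('')
  [11] 15/6 → 3 ('baa')
  [12] 6/13 → 2 ('ba')
  [13] 13/4 → 5 ('babaa')
  [14] 4/2 → 4 ('baba')
  [15] 2/12 → 1 ('b')
  [16] 12/1 → 5 ('bbaba')
  [17] 1/11 → 2 ('bb')
  [18] 11/0 → 6 ('bbbaba')
  [19] 0/10 → 3 ('bbb')
  [20] 10/9 → 4 ('bbbb')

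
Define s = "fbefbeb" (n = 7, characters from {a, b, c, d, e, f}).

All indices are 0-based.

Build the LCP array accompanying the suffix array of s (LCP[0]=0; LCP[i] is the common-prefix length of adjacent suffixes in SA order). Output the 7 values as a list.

[0, 1, 2, 0, 1, 0, 3]

sorted suffixes:
  #0 SA[0]=6  'b'
  #1 SA[1]=4  'beb'
  #2 SA[2]=1  'befbeb'
  #3 SA[3]=5  'eb'
  #4 SA[4]=2  'efbeb'
  #5 SA[5]=3  'fbeb'
  #6 SA[6]=0  'fbefbeb'

SA = [6, 4, 1, 5, 2, 3, 0]
rank  pair      lcp
   1  s[6:],s[4:]  1  'b'
   2  s[4:],s[1:]  2  'be'
   3  s[1:],s[5:]  0  ''
   4  s[5:],s[2:]  1  'e'
   5  s[2:],s[3:]  0  ''
   6  s[3:],s[0:]  3  'fbe'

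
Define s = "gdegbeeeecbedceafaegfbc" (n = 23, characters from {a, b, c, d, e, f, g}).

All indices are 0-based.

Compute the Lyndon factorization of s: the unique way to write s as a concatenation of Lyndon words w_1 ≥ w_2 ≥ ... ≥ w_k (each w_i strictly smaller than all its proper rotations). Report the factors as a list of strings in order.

["g", "deg", "beeeec", "bedce", "af", "aegfbc"]

emit factor 1: 'g' (i=0, period=1)
emit factor 2: 'deg' (i=1, period=3)
emit factor 3: 'beeeec' (i=4, period=6)
emit factor 4: 'bedce' (i=10, period=5)
emit factor 5: 'af' (i=15, period=2)
emit factor 6: 'aegfbc' (i=17, period=6)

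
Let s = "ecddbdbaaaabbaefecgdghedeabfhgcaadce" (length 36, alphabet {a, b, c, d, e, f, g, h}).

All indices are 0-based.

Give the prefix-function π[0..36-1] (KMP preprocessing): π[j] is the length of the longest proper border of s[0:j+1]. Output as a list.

[0, 0, 0, 0, 0, 0, 0, 0, 0, 0, 0, 0, 0, 0, 1, 0, 1, 2, 0, 0, 0, 0, 1, 0, 1, 0, 0, 0, 0, 0, 0, 0, 0, 0, 0, 1]

π[0] = 0
j=1 s[j]='c': π[1]=0 (border '')
j=2 s[j]='d': π[2]=0 (border '')
j=3 s[j]='d': π[3]=0 (border '')
j=4 s[j]='b': π[4]=0 (border '')
j=5 s[j]='d': π[5]=0 (border '')
j=6 s[j]='b': π[6]=0 (border '')
j=7 s[j]='a': π[7]=0 (border '')
j=8 s[j]='a': π[8]=0 (border '')
j=9 s[j]='a': π[9]=0 (border '')
j=10 s[j]='a': π[10]=0 (border '')
j=11 s[j]='b': π[11]=0 (border '')
j=12 s[j]='b': π[12]=0 (border '')
j=13 s[j]='a': π[13]=0 (border '')
j=14 s[j]='e': π[14]=1 (border 'e')
j=15 s[j]='f': k: 1→0; π[15]=0 (border '')
j=16 s[j]='e': π[16]=1 (border 'e')
j=17 s[j]='c': π[17]=2 (border 'ec')
j=18 s[j]='g': k: 2→0; π[18]=0 (border '')
j=19 s[j]='d': π[19]=0 (border '')
j=20 s[j]='g': π[20]=0 (border '')
j=21 s[j]='h': π[21]=0 (border '')
j=22 s[j]='e': π[22]=1 (border 'e')
j=23 s[j]='d': k: 1→0; π[23]=0 (border '')
j=24 s[j]='e': π[24]=1 (border 'e')
j=25 s[j]='a': k: 1→0; π[25]=0 (border '')
j=26 s[j]='b': π[26]=0 (border '')
j=27 s[j]='f': π[27]=0 (border '')
j=28 s[j]='h': π[28]=0 (border '')
j=29 s[j]='g': π[29]=0 (border '')
j=30 s[j]='c': π[30]=0 (border '')
j=31 s[j]='a': π[31]=0 (border '')
j=32 s[j]='a': π[32]=0 (border '')
j=33 s[j]='d': π[33]=0 (border '')
j=34 s[j]='c': π[34]=0 (border '')
j=35 s[j]='e': π[35]=1 (border 'e')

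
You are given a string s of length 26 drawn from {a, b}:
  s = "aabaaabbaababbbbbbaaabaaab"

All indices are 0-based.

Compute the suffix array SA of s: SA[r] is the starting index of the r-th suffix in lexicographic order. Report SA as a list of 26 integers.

rank | idx | suffix
   0 |  22 | aaab
   1 |  18 | aaabaaab
   2 |   3 | aaabbaababbbbbbaaabaaab
   3 |  23 | aab
   4 |  19 | aabaaab
   5 |   0 | aabaaabbaababbbbbbaaabaaab
   6 |   8 | aababbbbbbaaabaaab
   7 |   4 | aabbaababbbbbbaaabaaab
   8 |  24 | ab
   9 |  20 | abaaab
  10 |   1 | abaaabbaababbbbbbaaabaaab
  11 |   9 | ababbbbbbaaabaaab
  12 |   5 | abbaababbbbbbaaabaaab
  13 |  11 | abbbbbbaaabaaab
  14 |  25 | b
  15 |  21 | baaab
  16 |  17 | baaabaaab
  17 |   2 | baaabbaababbbbbbaaabaaab
  18 |   7 | baababbbbbbaaabaaab
  19 |  10 | babbbbbbaaabaaab
  20 |  16 | bbaaabaaab
  21 |   6 | bbaababbbbbbaaabaaab
  22 |  15 | bbbaaabaaab
  23 |  14 | bbbbaaabaaab
  24 |  13 | bbbbbaaabaaab
  25 |  12 | bbbbbbaaabaaab

[22, 18, 3, 23, 19, 0, 8, 4, 24, 20, 1, 9, 5, 11, 25, 21, 17, 2, 7, 10, 16, 6, 15, 14, 13, 12]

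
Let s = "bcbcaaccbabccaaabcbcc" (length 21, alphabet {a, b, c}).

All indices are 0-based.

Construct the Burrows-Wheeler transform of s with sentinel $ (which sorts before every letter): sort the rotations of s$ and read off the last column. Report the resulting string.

ccacabacc$acaccbcbbbba

rank  rotation                last
    0  $bcbcaaccbabccaaabcbcc  c
    1  aaabcbcc$bcbcaaccbabcc  c
    2  aabcbcc$bcbcaaccbabcca  a
    3  aaccbabccaaabcbcc$bcbc  c
    4  abcbcc$bcbcaaccbabccaa  a
    5  abccaaabcbcc$bcbcaaccb  b
    6  accbabccaaabcbcc$bcbca  a
    7  babccaaabcbcc$bcbcaacc  c
    8  bcaaccbabccaaabcbcc$bc  c
    9  bcbcaaccbabccaaabcbcc$  $
   10  bcbcc$bcbcaaccbabccaaa  a
   11  bcc$bcbcaaccbabccaaabc  c
   12  bccaaabcbcc$bcbcaaccba  a
   13  c$bcbcaaccbabccaaabcbc  c
   14  caaabcbcc$bcbcaaccbabc  c
   15  caaccbabccaaabcbcc$bcb  b
   16  cbabccaaabcbcc$bcbcaac  c
   17  cbcaaccbabccaaabcbcc$b  b
   18  cbcc$bcbcaaccbabccaaab  b
   19  cc$bcbcaaccbabccaaabcb  b
   20  ccaaabcbcc$bcbcaaccbab  b
   21  ccbabccaaabcbcc$bcbcaa  a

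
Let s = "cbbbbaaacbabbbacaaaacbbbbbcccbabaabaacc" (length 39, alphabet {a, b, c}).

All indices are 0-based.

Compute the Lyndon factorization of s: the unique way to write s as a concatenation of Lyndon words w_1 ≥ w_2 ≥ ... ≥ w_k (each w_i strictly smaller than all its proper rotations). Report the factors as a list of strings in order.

emit factor 1: 'c' (i=0, period=1)
emit factor 2: 'b' (i=1, period=1)
emit factor 3: 'b' (i=2, period=1)
emit factor 4: 'b' (i=3, period=1)
emit factor 5: 'b' (i=4, period=1)
emit factor 6: 'aaacbabbbac' (i=5, period=11)
emit factor 7: 'aaaacbbbbbcccbabaabaacc' (i=16, period=23)

["c", "b", "b", "b", "b", "aaacbabbbac", "aaaacbbbbbcccbabaabaacc"]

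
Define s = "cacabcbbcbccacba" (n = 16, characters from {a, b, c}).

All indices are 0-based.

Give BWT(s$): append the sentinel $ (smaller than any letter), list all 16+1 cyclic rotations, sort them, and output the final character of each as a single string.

abcccccabca$cabbb

rank  rotation           last
    0  $cacabcbbcbccacba  a
    1  a$cacabcbbcbccacb  b
    2  abcbbcbccacba$cac  c
    3  acabcbbcbccacba$c  c
    4  acba$cacabcbbcbcc  c
    5  ba$cacabcbbcbccac  c
    6  bbcbccacba$cacabc  c
    7  bcbbcbccacba$caca  a
    8  bcbccacba$cacabcb  b
    9  bccacba$cacabcbbc  c
   10  cabcbbcbccacba$ca  a
   11  cacabcbbcbccacba$  $
   12  cacba$cacabcbbcbc  c
   13  cba$cacabcbbcbcca  a
   14  cbbcbccacba$cacab  b
   15  cbccacba$cacabcbb  b
   16  ccacba$cacabcbbcb  b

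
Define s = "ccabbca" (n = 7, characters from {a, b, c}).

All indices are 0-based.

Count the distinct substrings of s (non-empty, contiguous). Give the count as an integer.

23

sorted suffixes:
  #0 SA[0]=6  'a'
  #1 SA[1]=2  'abbca'
  #2 SA[2]=3  'bbca'
  #3 SA[3]=4  'bca'
  #4 SA[4]=5  'ca'
  #5 SA[5]=1  'cabbca'
  #6 SA[6]=0  'ccabbca'

SA = [6, 2, 3, 4, 5, 1, 0]
i: (SA[i-1],SA[i]) lcp shared
  1: (6,2) 1 'a'
  2: (2,3) 0 ''
  3: (3,4) 1 'b'
  4: (4,5) 0 ''
  5: (5,1) 2 'ca'
  6: (1,0) 1 'c'

n(n+1)/2 = 7·8/2 = 28
Σ LCP = 0 + 1 + 0 + 1 + 0 + 2 + 1 = 5
distinct = 28 − 5 = 23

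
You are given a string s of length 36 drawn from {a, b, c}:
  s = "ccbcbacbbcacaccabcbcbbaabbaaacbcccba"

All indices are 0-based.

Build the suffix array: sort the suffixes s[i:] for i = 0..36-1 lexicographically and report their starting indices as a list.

[35, 26, 22, 27, 23, 15, 10, 5, 28, 12, 34, 25, 21, 4, 24, 20, 7, 8, 2, 18, 16, 30, 14, 9, 11, 33, 3, 19, 6, 1, 17, 29, 13, 32, 0, 31]

sorted suffixes:
  #0 SA[0]=35  'a'
  #1 SA[1]=26  'aaacbcccba'
  #2 SA[2]=22  'aabbaaacbcccba'
  #3 SA[3]=27  'aacbcccba'
  #4 SA[4]=23  'abbaaacbcccba'
  #5 SA[5]=15  'abcbcbbaabbaaacbcccba'
  #6 SA[6]=10  'acaccabcbcbbaabbaaacbcccba'
  #7 SA[7]=5  'acbbcacaccabcbcbbaabbaaacbcccba'
  #8 SA[8]=28  'acbcccba'
  #9 SA[9]=12  'accabcbcbbaabbaaacbcccba'
  #10 SA[10]=34  'ba'
  #11 SA[11]=25  'baaacbcccba'
  #12 SA[12]=21  'baabbaaacbcccba'
  #13 SA[13]=4  'bacbbcacaccabcbcbbaabbaaacbcccba'
  #14 SA[14]=24  'bbaaacbcccba'
  #15 SA[15]=20  'bbaabbaaacbcccba'
  #16 SA[16]=7  'bbcacaccabcbcbbaabbaaacbcccba'
  #17 SA[17]=8  'bcacaccabcbcbbaabbaaacbcccba'
  #18 SA[18]=2  'bcbacbbcacaccabcbcbbaabbaaacbcccba'
  #19 SA[19]=18  'bcbbaabbaaacbcccba'
  #20 SA[20]=16  'bcbcbbaabbaaacbcccba'
  #21 SA[21]=30  'bcccba'
  #22 SA[22]=14  'cabcbcbbaabbaaacbcccba'
  #23 SA[23]=9  'cacaccabcbcbbaabbaaacbcccba'
  #24 SA[24]=11  'caccabcbcbbaabbaaacbcccba'
  #25 SA[25]=33  'cba'
  #26 SA[26]=3  'cbacbbcacaccabcbcbbaabbaaacbcccba'
  #27 SA[27]=19  'cbbaabbaaacbcccba'
  #28 SA[28]=6  'cbbcacaccabcbcbbaabbaaacbcccba'
  #29 SA[29]=1  'cbcbacbbcacaccabcbcbbaabbaaacbcccba'
  #30 SA[30]=17  'cbcbbaabbaaacbcccba'
  #31 SA[31]=29  'cbcccba'
  #32 SA[32]=13  'ccabcbcbbaabbaaacbcccba'
  #33 SA[33]=32  'ccba'
  #34 SA[34]=0  'ccbcbacbbcacaccabcbcbbaabbaaacbcccba'
  #35 SA[35]=31  'cccba'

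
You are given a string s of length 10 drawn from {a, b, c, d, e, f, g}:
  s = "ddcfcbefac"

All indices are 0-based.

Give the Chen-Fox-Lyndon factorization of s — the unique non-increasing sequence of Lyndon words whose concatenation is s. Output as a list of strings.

emit factor 1: 'd' (i=0, period=1)
emit factor 2: 'd' (i=1, period=1)
emit factor 3: 'cf' (i=2, period=2)
emit factor 4: 'c' (i=4, period=1)
emit factor 5: 'bef' (i=5, period=3)
emit factor 6: 'ac' (i=8, period=2)

["d", "d", "cf", "c", "bef", "ac"]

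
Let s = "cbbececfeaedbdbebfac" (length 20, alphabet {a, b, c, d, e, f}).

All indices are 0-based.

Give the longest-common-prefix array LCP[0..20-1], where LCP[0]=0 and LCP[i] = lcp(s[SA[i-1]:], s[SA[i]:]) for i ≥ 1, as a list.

rank→(start, suffix):
  0 → (18, 'ac')
  1 → (9, 'aedbdbebfac')
  2 → (1, 'bbececfeaedbdbebfac')
  3 → (12, 'bdbebfac')
  4 → (14, 'bebfac')
  5 → (2, 'bececfeaedbdbebfac')
  6 → (16, 'bfac')
  7 → (19, 'c')
  8 → (0, 'cbbececfeaedbdbebfac')
  9 → (4, 'cecfeaedbdbebfac')
  10 → (6, 'cfeaedbdbebfac')
  11 → (11, 'dbdbebfac')
  12 → (13, 'dbebfac')
  13 → (8, 'eaedbdbebfac')
  14 → (15, 'ebfac')
  15 → (3, 'ececfeaedbdbebfac')
  16 → (5, 'ecfeaedbdbebfac')
  17 → (10, 'edbdbebfac')
  18 → (17, 'fac')
  19 → (7, 'feaedbdbebfac')

SA = [18, 9, 1, 12, 14, 2, 16, 19, 0, 4, 6, 11, 13, 8, 15, 3, 5, 10, 17, 7]
i: (SA[i-1],SA[i]) lcp shared
  1: (18,9) 1 'a'
  2: (9,1) 0 ''
  3: (1,12) 1 'b'
  4: (12,14) 1 'b'
  5: (14,2) 2 'be'
  6: (2,16) 1 'b'
  7: (16,19) 0 ''
  8: (19,0) 1 'c'
  9: (0,4) 1 'c'
  10: (4,6) 1 'c'
  11: (6,11) 0 ''
  12: (11,13) 2 'db'
  13: (13,8) 0 ''
  14: (8,15) 1 'e'
  15: (15,3) 1 'e'
  16: (3,5) 2 'ec'
  17: (5,10) 1 'e'
  18: (10,17) 0 ''
  19: (17,7) 1 'f'

[0, 1, 0, 1, 1, 2, 1, 0, 1, 1, 1, 0, 2, 0, 1, 1, 2, 1, 0, 1]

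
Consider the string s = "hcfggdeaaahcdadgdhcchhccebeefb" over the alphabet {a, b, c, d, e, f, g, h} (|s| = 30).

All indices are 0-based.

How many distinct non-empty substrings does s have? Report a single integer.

rank | idx | suffix
   0 |   7 | aaahcdadgdhcchhccebeefb
   1 |   8 | aahcdadgdhcchhccebeefb
   2 |  13 | adgdhcchhccebeefb
   3 |   9 | ahcdadgdhcchhccebeefb
   4 |  29 | b
   5 |  25 | beefb
   6 |  22 | ccebeefb
   7 |  18 | cchhccebeefb
   8 |  11 | cdadgdhcchhccebeefb
   9 |  23 | cebeefb
  10 |   1 | cfggdeaaahcdadgdhcchhccebeefb
  11 |  19 | chhccebeefb
  12 |  12 | dadgdhcchhccebeefb
  13 |   5 | deaaahcdadgdhcchhccebeefb
  14 |  14 | dgdhcchhccebeefb
  15 |  16 | dhcchhccebeefb
  16 |   6 | eaaahcdadgdhcchhccebeefb
  17 |  24 | ebeefb
  18 |  26 | eefb
  19 |  27 | efb
  20 |  28 | fb
  21 |   2 | fggdeaaahcdadgdhcchhccebeefb
  22 |   4 | gdeaaahcdadgdhcchhccebeefb
  23 |  15 | gdhcchhccebeefb
  24 |   3 | ggdeaaahcdadgdhcchhccebeefb
  25 |  21 | hccebeefb
  26 |  17 | hcchhccebeefb
  27 |  10 | hcdadgdhcchhccebeefb
  28 |   0 | hcfggdeaaahcdadgdhcchhccebeefb
  29 |  20 | hhccebeefb

SA = [7, 8, 13, 9, 29, 25, 22, 18, 11, 23, 1, 19, 12, 5, 14, 16, 6, 24, 26, 27, 28, 2, 4, 15, 3, 21, 17, 10, 0, 20]
rank  pair      lcp
   1  s[7:],s[8:]  2  'aa'
   2  s[8:],s[13:]  1  'a'
   3  s[13:],s[9:]  1  'a'
   4  s[9:],s[29:]  0  ''
   5  s[29:],s[25:]  1  'b'
   6  s[25:],s[22:]  0  ''
   7  s[22:],s[18:]  2  'cc'
   8  s[18:],s[11:]  1  'c'
   9  s[11:],s[23:]  1  'c'
  10  s[23:],s[1:]  1  'c'
  11  s[1:],s[19:]  1  'c'
  12  s[19:],s[12:]  0  ''
  13  s[12:],s[5:]  1  'd'
  14  s[5:],s[14:]  1  'd'
  15  s[14:],s[16:]  1  'd'
  16  s[16:],s[6:]  0  ''
  17  s[6:],s[24:]  1  'e'
  18  s[24:],s[26:]  1  'e'
  19  s[26:],s[27:]  1  'e'
  20  s[27:],s[28:]  0  ''
  21  s[28:],s[2:]  1  'f'
  22  s[2:],s[4:]  0  ''
  23  s[4:],s[15:]  2  'gd'
  24  s[15:],s[3:]  1  'g'
  25  s[3:],s[21:]  0  ''
  26  s[21:],s[17:]  3  'hcc'
  27  s[17:],s[10:]  2  'hc'
  28  s[10:],s[0:]  2  'hc'
  29  s[0:],s[20:]  1  'h'

n(n+1)/2 = 30·31/2 = 465
Σ LCP = 0 + 2 + 1 + 1 + 0 + 1 + 0 + 2 + 1 + 1 + 1 + 1 + 0 + 1 + 1 + 1 + 0 + 1 + 1 + 1 + 0 + 1 + 0 + 2 + 1 + 0 + 3 + 2 + 2 + 1 = 29
distinct = 465 − 29 = 436

436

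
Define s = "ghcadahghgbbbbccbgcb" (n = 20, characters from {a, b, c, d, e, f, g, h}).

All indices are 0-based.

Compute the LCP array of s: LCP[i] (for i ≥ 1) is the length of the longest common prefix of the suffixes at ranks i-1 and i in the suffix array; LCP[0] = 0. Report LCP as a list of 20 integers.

[0, 1, 0, 1, 3, 2, 1, 1, 0, 1, 2, 1, 0, 0, 1, 1, 2, 0, 1, 2]

sorted suffixes:
  #0 SA[0]=3  'adahghgbbbbccbgcb'
  #1 SA[1]=5  'ahghgbbbbccbgcb'
  #2 SA[2]=19  'b'
  #3 SA[3]=10  'bbbbccbgcb'
  #4 SA[4]=11  'bbbccbgcb'
  #5 SA[5]=12  'bbccbgcb'
  #6 SA[6]=13  'bccbgcb'
  #7 SA[7]=16  'bgcb'
  #8 SA[8]=2  'cadahghgbbbbccbgcb'
  #9 SA[9]=18  'cb'
  #10 SA[10]=15  'cbgcb'
  #11 SA[11]=14  'ccbgcb'
  #12 SA[12]=4  'dahghgbbbbccbgcb'
  #13 SA[13]=9  'gbbbbccbgcb'
  #14 SA[14]=17  'gcb'
  #15 SA[15]=0  'ghcadahghgbbbbccbgcb'
  #16 SA[16]=7  'ghgbbbbccbgcb'
  #17 SA[17]=1  'hcadahghgbbbbccbgcb'
  #18 SA[18]=8  'hgbbbbccbgcb'
  #19 SA[19]=6  'hghgbbbbccbgcb'

SA = [3, 5, 19, 10, 11, 12, 13, 16, 2, 18, 15, 14, 4, 9, 17, 0, 7, 1, 8, 6]
[i] adj suffixes → lcp
  [1] 3/5 → 1 ('a')
  [2] 5/19 → 0 ('')
  [3] 19/10 → 1 ('b')
  [4] 10/11 → 3 ('bbb')
  [5] 11/12 → 2 ('bb')
  [6] 12/13 → 1 ('b')
  [7] 13/16 → 1 ('b')
  [8] 16/2 → 0 ('')
  [9] 2/18 → 1 ('c')
  [10] 18/15 → 2 ('cb')
  [11] 15/14 → 1 ('c')
  [12] 14/4 → 0 ('')
  [13] 4/9 → 0 ('')
  [14] 9/17 → 1 ('g')
  [15] 17/0 → 1 ('g')
  [16] 0/7 → 2 ('gh')
  [17] 7/1 → 0 ('')
  [18] 1/8 → 1 ('h')
  [19] 8/6 → 2 ('hg')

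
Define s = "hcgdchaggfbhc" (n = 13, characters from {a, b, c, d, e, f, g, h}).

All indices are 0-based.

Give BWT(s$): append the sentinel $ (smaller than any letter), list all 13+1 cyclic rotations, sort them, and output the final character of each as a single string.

chfhhdggcgacb$

rank  rotation        last
    0  $hcgdchaggfbhc  c
    1  aggfbhc$hcgdch  h
    2  bhc$hcgdchaggf  f
    3  c$hcgdchaggfbh  h
    4  cgdchaggfbhc$h  h
    5  chaggfbhc$hcgd  d
    6  dchaggfbhc$hcg  g
    7  fbhc$hcgdchagg  g
    8  gdchaggfbhc$hc  c
    9  gfbhc$hcgdchag  g
   10  ggfbhc$hcgdcha  a
   11  haggfbhc$hcgdc  c
   12  hc$hcgdchaggfb  b
   13  hcgdchaggfbhc$  $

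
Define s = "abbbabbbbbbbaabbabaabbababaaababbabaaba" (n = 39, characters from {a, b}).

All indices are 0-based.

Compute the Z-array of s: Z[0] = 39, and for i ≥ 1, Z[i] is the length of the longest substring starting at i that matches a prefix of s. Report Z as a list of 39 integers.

Z[0]=39
i=1: i≥r, start 0; Z[1]=0
i=2: i≥r, start 0; Z[2]=0
i=3: i≥r, start 0; Z[3]=0
i=4: i≥r, start 0; Z[4]=4 grow→box=[4,8)
i=5: min(r-i=3, Z[1]=0)=0; Z[5]=0
i=6: min(r-i=2, Z[2]=0)=0; Z[6]=0
i=7: min(r-i=1, Z[3]=0)=0; Z[7]=0
i=8: i≥r, start 0; Z[8]=0
i=9: i≥r, start 0; Z[9]=0
i=10: i≥r, start 0; Z[10]=0
i=11: i≥r, start 0; Z[11]=0
i=12: i≥r, start 0; Z[12]=1 grow→box=[12,13)
i=13: i≥r, start 0; Z[13]=3 grow→box=[13,16)
i=14: min(r-i=2, Z[1]=0)=0; Z[14]=0
i=15: min(r-i=1, Z[2]=0)=0; Z[15]=0
i=16: i≥r, start 0; Z[16]=2 grow→box=[16,18)
i=17: min(r-i=1, Z[1]=0)=0; Z[17]=0
i=18: i≥r, start 0; Z[18]=1 grow→box=[18,19)
i=19: i≥r, start 0; Z[19]=3 grow→box=[19,22)
i=20: min(r-i=2, Z[1]=0)=0; Z[20]=0
i=21: min(r-i=1, Z[2]=0)=0; Z[21]=0
i=22: i≥r, start 0; Z[22]=2 grow→box=[22,24)
i=23: min(r-i=1, Z[1]=0)=0; Z[23]=0
i=24: i≥r, start 0; Z[24]=2 grow→box=[24,26)
i=25: min(r-i=1, Z[1]=0)=0; Z[25]=0
i=26: i≥r, start 0; Z[26]=1 grow→box=[26,27)
i=27: i≥r, start 0; Z[27]=1 grow→box=[27,28)
i=28: i≥r, start 0; Z[28]=2 grow→box=[28,30)
i=29: min(r-i=1, Z[1]=0)=0; Z[29]=0
i=30: i≥r, start 0; Z[30]=3 grow→box=[30,33)
i=31: min(r-i=2, Z[1]=0)=0; Z[31]=0
i=32: min(r-i=1, Z[2]=0)=0; Z[32]=0
i=33: i≥r, start 0; Z[33]=2 grow→box=[33,35)
i=34: min(r-i=1, Z[1]=0)=0; Z[34]=0
i=35: i≥r, start 0; Z[35]=1 grow→box=[35,36)
i=36: i≥r, start 0; Z[36]=2 grow→box=[36,38)
i=37: min(r-i=1, Z[1]=0)=0; Z[37]=0
i=38: i≥r, start 0; Z[38]=1 grow→box=[38,39)

[39, 0, 0, 0, 4, 0, 0, 0, 0, 0, 0, 0, 1, 3, 0, 0, 2, 0, 1, 3, 0, 0, 2, 0, 2, 0, 1, 1, 2, 0, 3, 0, 0, 2, 0, 1, 2, 0, 1]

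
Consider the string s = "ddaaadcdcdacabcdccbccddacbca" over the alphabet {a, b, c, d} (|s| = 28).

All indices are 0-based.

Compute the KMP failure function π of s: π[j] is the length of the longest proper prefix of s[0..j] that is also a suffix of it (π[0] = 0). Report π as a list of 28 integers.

π[0] = 0
j=1 s[j]='d': π[1]=1 (border 'd')
j=2 s[j]='a': k: 1→0; π[2]=0 (border '')
j=3 s[j]='a': π[3]=0 (border '')
j=4 s[j]='a': π[4]=0 (border '')
j=5 s[j]='d': π[5]=1 (border 'd')
j=6 s[j]='c': k: 1→0; π[6]=0 (border '')
j=7 s[j]='d': π[7]=1 (border 'd')
j=8 s[j]='c': k: 1→0; π[8]=0 (border '')
j=9 s[j]='d': π[9]=1 (border 'd')
j=10 s[j]='a': k: 1→0; π[10]=0 (border '')
j=11 s[j]='c': π[11]=0 (border '')
j=12 s[j]='a': π[12]=0 (border '')
j=13 s[j]='b': π[13]=0 (border '')
j=14 s[j]='c': π[14]=0 (border '')
j=15 s[j]='d': π[15]=1 (border 'd')
j=16 s[j]='c': k: 1→0; π[16]=0 (border '')
j=17 s[j]='c': π[17]=0 (border '')
j=18 s[j]='b': π[18]=0 (border '')
j=19 s[j]='c': π[19]=0 (border '')
j=20 s[j]='c': π[20]=0 (border '')
j=21 s[j]='d': π[21]=1 (border 'd')
j=22 s[j]='d': π[22]=2 (border 'dd')
j=23 s[j]='a': π[23]=3 (border 'dda')
j=24 s[j]='c': k: 3→0; π[24]=0 (border '')
j=25 s[j]='b': π[25]=0 (border '')
j=26 s[j]='c': π[26]=0 (border '')
j=27 s[j]='a': π[27]=0 (border '')

[0, 1, 0, 0, 0, 1, 0, 1, 0, 1, 0, 0, 0, 0, 0, 1, 0, 0, 0, 0, 0, 1, 2, 3, 0, 0, 0, 0]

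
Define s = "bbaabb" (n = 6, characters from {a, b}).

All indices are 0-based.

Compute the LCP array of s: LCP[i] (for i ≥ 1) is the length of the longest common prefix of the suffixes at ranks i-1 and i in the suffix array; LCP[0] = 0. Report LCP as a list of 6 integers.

rank | idx | suffix
   0 |   2 | aabb
   1 |   3 | abb
   2 |   5 | b
   3 |   1 | baabb
   4 |   4 | bb
   5 |   0 | bbaabb

SA = [2, 3, 5, 1, 4, 0]
[i] adj suffixes → lcp
  [1] 2/3 → 1 ('a')
  [2] 3/5 → 0 ('')
  [3] 5/1 → 1 ('b')
  [4] 1/4 → 1 ('b')
  [5] 4/0 → 2 ('bb')

[0, 1, 0, 1, 1, 2]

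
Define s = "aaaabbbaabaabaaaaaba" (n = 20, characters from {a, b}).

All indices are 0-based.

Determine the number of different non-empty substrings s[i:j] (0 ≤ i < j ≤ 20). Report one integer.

rank→(start, suffix):
  0 → (19, 'a')
  1 → (13, 'aaaaaba')
  2 → (14, 'aaaaba')
  3 → (0, 'aaaabbbaabaabaaaaaba')
  4 → (15, 'aaaba')
  5 → (1, 'aaabbbaabaabaaaaaba')
  6 → (16, 'aaba')
  7 → (10, 'aabaaaaaba')
  8 → (7, 'aabaabaaaaaba')
  9 → (2, 'aabbbaabaabaaaaaba')
  10 → (17, 'aba')
  11 → (11, 'abaaaaaba')
  12 → (8, 'abaabaaaaaba')
  13 → (3, 'abbbaabaabaaaaaba')
  14 → (18, 'ba')
  15 → (12, 'baaaaaba')
  16 → (9, 'baabaaaaaba')
  17 → (6, 'baabaabaaaaaba')
  18 → (5, 'bbaabaabaaaaaba')
  19 → (4, 'bbbaabaabaaaaaba')

SA = [19, 13, 14, 0, 15, 1, 16, 10, 7, 2, 17, 11, 8, 3, 18, 12, 9, 6, 5, 4]
[i] adj suffixes → lcp
  [1] 19/13 → 1 ('a')
  [2] 13/14 → 4 ('aaaa')
  [3] 14/0 → 5 ('aaaab')
  [4] 0/15 → 3 ('aaa')
  [5] 15/1 → 4 ('aaab')
  [6] 1/16 → 2 ('aa')
  [7] 16/10 → 4 ('aaba')
  [8] 10/7 → 5 ('aabaa')
  [9] 7/2 → 3 ('aab')
  [10] 2/17 → 1 ('a')
  [11] 17/11 → 3 ('aba')
  [12] 11/8 → 4 ('abaa')
  [13] 8/3 → 2 ('ab')
  [14] 3/18 → 0 ('')
  [15] 18/12 → 2 ('ba')
  [16] 12/9 → 3 ('baa')
  [17] 9/6 → 6 ('baabaa')
  [18] 6/5 → 1 ('b')
  [19] 5/4 → 2 ('bb')

n(n+1)/2 = 20·21/2 = 210
Σ LCP = 0 + 1 + 4 + 5 + 3 + 4 + 2 + 4 + 5 + 3 + 1 + 3 + 4 + 2 + 0 + 2 + 3 + 6 + 1 + 2 = 55
distinct = 210 − 55 = 155

155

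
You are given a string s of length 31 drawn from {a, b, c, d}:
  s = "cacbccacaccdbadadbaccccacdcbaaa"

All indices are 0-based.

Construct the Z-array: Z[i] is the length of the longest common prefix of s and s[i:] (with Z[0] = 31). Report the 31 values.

[31, 0, 1, 0, 1, 3, 0, 3, 0, 1, 1, 0, 0, 0, 0, 0, 0, 0, 0, 1, 1, 1, 3, 0, 1, 0, 1, 0, 0, 0, 0]

Z[0]=31
i=1: i≥r, start 0; Z[1]=0
i=2: i≥r, start 0; Z[2]=1 extend→box=[2,3)
i=3: i≥r, start 0; Z[3]=0
i=4: i≥r, start 0; Z[4]=1 extend→box=[4,5)
i=5: i≥r, start 0; Z[5]=3 extend→box=[5,8)
i=6: min(r-i=2, Z[1]=0)=0; Z[6]=0
i=7: min(r-i=1, Z[2]=1)=1; Z[7]=3 extend→box=[7,10)
i=8: min(r-i=2, Z[1]=0)=0; Z[8]=0
i=9: min(r-i=1, Z[2]=1)=1; Z[9]=1
i=10: i≥r, start 0; Z[10]=1 extend→box=[10,11)
i=11: i≥r, start 0; Z[11]=0
i=12: i≥r, start 0; Z[12]=0
i=13: i≥r, start 0; Z[13]=0
i=14: i≥r, start 0; Z[14]=0
i=15: i≥r, start 0; Z[15]=0
i=16: i≥r, start 0; Z[16]=0
i=17: i≥r, start 0; Z[17]=0
i=18: i≥r, start 0; Z[18]=0
i=19: i≥r, start 0; Z[19]=1 extend→box=[19,20)
i=20: i≥r, start 0; Z[20]=1 extend→box=[20,21)
i=21: i≥r, start 0; Z[21]=1 extend→box=[21,22)
i=22: i≥r, start 0; Z[22]=3 extend→box=[22,25)
i=23: min(r-i=2, Z[1]=0)=0; Z[23]=0
i=24: min(r-i=1, Z[2]=1)=1; Z[24]=1
i=25: i≥r, start 0; Z[25]=0
i=26: i≥r, start 0; Z[26]=1 extend→box=[26,27)
i=27: i≥r, start 0; Z[27]=0
i=28: i≥r, start 0; Z[28]=0
i=29: i≥r, start 0; Z[29]=0
i=30: i≥r, start 0; Z[30]=0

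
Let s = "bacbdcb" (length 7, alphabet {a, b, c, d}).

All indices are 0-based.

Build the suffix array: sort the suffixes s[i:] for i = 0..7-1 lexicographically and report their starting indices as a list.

[1, 6, 0, 3, 5, 2, 4]

sorted suffixes:
  #0 SA[0]=1  'acbdcb'
  #1 SA[1]=6  'b'
  #2 SA[2]=0  'bacbdcb'
  #3 SA[3]=3  'bdcb'
  #4 SA[4]=5  'cb'
  #5 SA[5]=2  'cbdcb'
  #6 SA[6]=4  'dcb'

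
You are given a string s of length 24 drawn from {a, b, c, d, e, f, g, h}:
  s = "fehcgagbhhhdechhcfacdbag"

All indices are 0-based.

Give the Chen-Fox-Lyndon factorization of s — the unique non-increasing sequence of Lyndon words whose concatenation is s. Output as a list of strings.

["f", "eh", "cg", "agbhhhdechhcf", "acdbag"]

emit factor 1: 'f' (i=0, period=1)
emit factor 2: 'eh' (i=1, period=2)
emit factor 3: 'cg' (i=3, period=2)
emit factor 4: 'agbhhhdechhcf' (i=5, period=13)
emit factor 5: 'acdbag' (i=18, period=6)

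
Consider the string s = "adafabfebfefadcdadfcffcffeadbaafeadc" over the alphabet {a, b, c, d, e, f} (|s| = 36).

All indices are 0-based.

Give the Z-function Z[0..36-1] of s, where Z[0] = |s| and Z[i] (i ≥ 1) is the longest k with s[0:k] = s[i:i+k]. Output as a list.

[36, 0, 1, 0, 1, 0, 0, 0, 0, 0, 0, 0, 2, 0, 0, 0, 2, 0, 0, 0, 0, 0, 0, 0, 0, 0, 2, 0, 0, 1, 1, 0, 0, 2, 0, 0]

Z[0]=36
i=1: outside box; Z[1]=0
i=2: outside box; Z[2]=1 extend→box=[2,3)
i=3: outside box; Z[3]=0
i=4: outside box; Z[4]=1 extend→box=[4,5)
i=5: outside box; Z[5]=0
i=6: outside box; Z[6]=0
i=7: outside box; Z[7]=0
i=8: outside box; Z[8]=0
i=9: outside box; Z[9]=0
i=10: outside box; Z[10]=0
i=11: outside box; Z[11]=0
i=12: outside box; Z[12]=2 extend→box=[12,14)
i=13: min(r-i=1, Z[1]=0)=0; Z[13]=0
i=14: outside box; Z[14]=0
i=15: outside box; Z[15]=0
i=16: outside box; Z[16]=2 extend→box=[16,18)
i=17: min(r-i=1, Z[1]=0)=0; Z[17]=0
i=18: outside box; Z[18]=0
i=19: outside box; Z[19]=0
i=20: outside box; Z[20]=0
i=21: outside box; Z[21]=0
i=22: outside box; Z[22]=0
i=23: outside box; Z[23]=0
i=24: outside box; Z[24]=0
i=25: outside box; Z[25]=0
i=26: outside box; Z[26]=2 extend→box=[26,28)
i=27: min(r-i=1, Z[1]=0)=0; Z[27]=0
i=28: outside box; Z[28]=0
i=29: outside box; Z[29]=1 extend→box=[29,30)
i=30: outside box; Z[30]=1 extend→box=[30,31)
i=31: outside box; Z[31]=0
i=32: outside box; Z[32]=0
i=33: outside box; Z[33]=2 extend→box=[33,35)
i=34: min(r-i=1, Z[1]=0)=0; Z[34]=0
i=35: outside box; Z[35]=0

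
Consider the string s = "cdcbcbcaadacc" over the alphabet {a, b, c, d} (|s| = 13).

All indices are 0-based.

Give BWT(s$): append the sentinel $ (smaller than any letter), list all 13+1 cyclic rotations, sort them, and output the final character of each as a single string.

rank  rotation        last
    0  $cdcbcbcaadacc  c
    1  aadacc$cdcbcbc  c
    2  acc$cdcbcbcaad  d
    3  adacc$cdcbcbca  a
    4  bcaadacc$cdcbc  c
    5  bcbcaadacc$cdc  c
    6  c$cdcbcbcaadac  c
    7  caadacc$cdcbcb  b
    8  cbcaadacc$cdcb  b
    9  cbcbcaadacc$cd  d
   10  cc$cdcbcbcaada  a
   11  cdcbcbcaadacc$  $
   12  dacc$cdcbcbcaa  a
   13  dcbcbcaadacc$c  c

ccdacccbbda$ac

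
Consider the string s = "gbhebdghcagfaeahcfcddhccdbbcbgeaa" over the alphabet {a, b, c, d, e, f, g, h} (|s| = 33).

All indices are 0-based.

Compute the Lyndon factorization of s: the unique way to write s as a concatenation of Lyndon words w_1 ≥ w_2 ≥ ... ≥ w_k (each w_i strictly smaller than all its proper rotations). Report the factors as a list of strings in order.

emit factor 1: 'g' (i=0, period=1)
emit factor 2: 'bhe' (i=1, period=3)
emit factor 3: 'bdghc' (i=4, period=5)
emit factor 4: 'agf' (i=9, period=3)
emit factor 5: 'aeahcfcddhccdbbcbge' (i=12, period=19)
emit factor 6: 'a' (i=31, period=1)
emit factor 7: 'a' (i=32, period=1)

["g", "bhe", "bdghc", "agf", "aeahcfcddhccdbbcbge", "a", "a"]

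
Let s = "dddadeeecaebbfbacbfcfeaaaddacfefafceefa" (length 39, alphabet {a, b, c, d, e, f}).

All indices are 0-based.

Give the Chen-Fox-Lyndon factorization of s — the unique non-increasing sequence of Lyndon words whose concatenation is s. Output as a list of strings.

["d", "d", "d", "adeeecaebbfb", "acbfcfe", "aaaddacfefafceef", "a"]

emit factor 1: 'd' (i=0, period=1)
emit factor 2: 'd' (i=1, period=1)
emit factor 3: 'd' (i=2, period=1)
emit factor 4: 'adeeecaebbfb' (i=3, period=12)
emit factor 5: 'acbfcfe' (i=15, period=7)
emit factor 6: 'aaaddacfefafceef' (i=22, period=16)
emit factor 7: 'a' (i=38, period=1)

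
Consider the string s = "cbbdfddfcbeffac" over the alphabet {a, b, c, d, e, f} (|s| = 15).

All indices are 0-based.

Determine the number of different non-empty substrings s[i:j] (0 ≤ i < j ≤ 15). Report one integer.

rank→(start, suffix):
  0 → (13, 'ac')
  1 → (1, 'bbdfddfcbeffac')
  2 → (2, 'bdfddfcbeffac')
  3 → (9, 'beffac')
  4 → (14, 'c')
  5 → (0, 'cbbdfddfcbeffac')
  6 → (8, 'cbeffac')
  7 → (5, 'ddfcbeffac')
  8 → (6, 'dfcbeffac')
  9 → (3, 'dfddfcbeffac')
  10 → (10, 'effac')
  11 → (12, 'fac')
  12 → (7, 'fcbeffac')
  13 → (4, 'fddfcbeffac')
  14 → (11, 'ffac')

SA = [13, 1, 2, 9, 14, 0, 8, 5, 6, 3, 10, 12, 7, 4, 11]
i: (SA[i-1],SA[i]) lcp shared
  1: (13,1) 0 ''
  2: (1,2) 1 'b'
  3: (2,9) 1 'b'
  4: (9,14) 0 ''
  5: (14,0) 1 'c'
  6: (0,8) 2 'cb'
  7: (8,5) 0 ''
  8: (5,6) 1 'd'
  9: (6,3) 2 'df'
  10: (3,10) 0 ''
  11: (10,12) 0 ''
  12: (12,7) 1 'f'
  13: (7,4) 1 'f'
  14: (4,11) 1 'f'

n(n+1)/2 = 15·16/2 = 120
Σ LCP = 0 + 0 + 1 + 1 + 0 + 1 + 2 + 0 + 1 + 2 + 0 + 0 + 1 + 1 + 1 = 11
distinct = 120 − 11 = 109

109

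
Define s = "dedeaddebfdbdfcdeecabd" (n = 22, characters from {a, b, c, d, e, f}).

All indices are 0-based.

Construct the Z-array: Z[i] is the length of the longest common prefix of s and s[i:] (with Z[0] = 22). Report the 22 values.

[22, 0, 2, 0, 0, 1, 2, 0, 0, 0, 1, 0, 1, 0, 0, 2, 0, 0, 0, 0, 0, 1]

Z[0]=22
i=1: outside box; Z[1]=0
i=2: outside box; Z[2]=2 grow→box=[2,4)
i=3: min(r-i=1, Z[1]=0)=0; Z[3]=0
i=4: outside box; Z[4]=0
i=5: outside box; Z[5]=1 grow→box=[5,6)
i=6: outside box; Z[6]=2 grow→box=[6,8)
i=7: min(r-i=1, Z[1]=0)=0; Z[7]=0
i=8: outside box; Z[8]=0
i=9: outside box; Z[9]=0
i=10: outside box; Z[10]=1 grow→box=[10,11)
i=11: outside box; Z[11]=0
i=12: outside box; Z[12]=1 grow→box=[12,13)
i=13: outside box; Z[13]=0
i=14: outside box; Z[14]=0
i=15: outside box; Z[15]=2 grow→box=[15,17)
i=16: min(r-i=1, Z[1]=0)=0; Z[16]=0
i=17: outside box; Z[17]=0
i=18: outside box; Z[18]=0
i=19: outside box; Z[19]=0
i=20: outside box; Z[20]=0
i=21: outside box; Z[21]=1 grow→box=[21,22)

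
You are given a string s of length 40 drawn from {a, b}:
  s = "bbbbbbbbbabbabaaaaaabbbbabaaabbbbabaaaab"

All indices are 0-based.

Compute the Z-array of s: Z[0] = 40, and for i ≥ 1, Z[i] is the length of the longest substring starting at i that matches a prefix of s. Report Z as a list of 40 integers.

[40, 8, 7, 6, 5, 4, 3, 2, 1, 0, 2, 1, 0, 1, 0, 0, 0, 0, 0, 0, 4, 3, 2, 1, 0, 1, 0, 0, 0, 4, 3, 2, 1, 0, 1, 0, 0, 0, 0, 1]

Z[0]=40
i=1: i≥r, start 0; Z[1]=8 grow→box=[1,9)
i=2: min(r-i=7, Z[1]=8)=7; Z[2]=7
i=3: min(r-i=6, Z[2]=7)=6; Z[3]=6
i=4: min(r-i=5, Z[3]=6)=5; Z[4]=5
i=5: min(r-i=4, Z[4]=5)=4; Z[5]=4
i=6: min(r-i=3, Z[5]=4)=3; Z[6]=3
i=7: min(r-i=2, Z[6]=3)=2; Z[7]=2
i=8: min(r-i=1, Z[7]=2)=1; Z[8]=1
i=9: i≥r, start 0; Z[9]=0
i=10: i≥r, start 0; Z[10]=2 grow→box=[10,12)
i=11: min(r-i=1, Z[1]=8)=1; Z[11]=1
i=12: i≥r, start 0; Z[12]=0
i=13: i≥r, start 0; Z[13]=1 grow→box=[13,14)
i=14: i≥r, start 0; Z[14]=0
i=15: i≥r, start 0; Z[15]=0
i=16: i≥r, start 0; Z[16]=0
i=17: i≥r, start 0; Z[17]=0
i=18: i≥r, start 0; Z[18]=0
i=19: i≥r, start 0; Z[19]=0
i=20: i≥r, start 0; Z[20]=4 grow→box=[20,24)
i=21: min(r-i=3, Z[1]=8)=3; Z[21]=3
i=22: min(r-i=2, Z[2]=7)=2; Z[22]=2
i=23: min(r-i=1, Z[3]=6)=1; Z[23]=1
i=24: i≥r, start 0; Z[24]=0
i=25: i≥r, start 0; Z[25]=1 grow→box=[25,26)
i=26: i≥r, start 0; Z[26]=0
i=27: i≥r, start 0; Z[27]=0
i=28: i≥r, start 0; Z[28]=0
i=29: i≥r, start 0; Z[29]=4 grow→box=[29,33)
i=30: min(r-i=3, Z[1]=8)=3; Z[30]=3
i=31: min(r-i=2, Z[2]=7)=2; Z[31]=2
i=32: min(r-i=1, Z[3]=6)=1; Z[32]=1
i=33: i≥r, start 0; Z[33]=0
i=34: i≥r, start 0; Z[34]=1 grow→box=[34,35)
i=35: i≥r, start 0; Z[35]=0
i=36: i≥r, start 0; Z[36]=0
i=37: i≥r, start 0; Z[37]=0
i=38: i≥r, start 0; Z[38]=0
i=39: i≥r, start 0; Z[39]=1 grow→box=[39,40)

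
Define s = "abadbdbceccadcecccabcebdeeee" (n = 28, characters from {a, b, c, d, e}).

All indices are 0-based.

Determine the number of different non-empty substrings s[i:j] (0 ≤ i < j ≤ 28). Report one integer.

364

rank→(start, suffix):
  0 → (0, 'abadbdbceccadcecccabcebdeeee')
  1 → (18, 'abcebdeeee')
  2 → (2, 'adbdbceccadcecccabcebdeeee')
  3 → (11, 'adcecccabcebdeeee')
  4 → (1, 'badbdbceccadcecccabcebdeeee')
  5 → (19, 'bcebdeeee')
  6 → (6, 'bceccadcecccabcebdeeee')
  7 → (4, 'bdbceccadcecccabcebdeeee')
  8 → (22, 'bdeeee')
  9 → (17, 'cabcebdeeee')
  10 → (10, 'cadcecccabcebdeeee')
  11 → (16, 'ccabcebdeeee')
  12 → (9, 'ccadcecccabcebdeeee')
  13 → (15, 'cccabcebdeeee')
  14 → (20, 'cebdeeee')
  15 → (7, 'ceccadcecccabcebdeeee')
  16 → (13, 'cecccabcebdeeee')
  17 → (5, 'dbceccadcecccabcebdeeee')
  18 → (3, 'dbdbceccadcecccabcebdeeee')
  19 → (12, 'dcecccabcebdeeee')
  20 → (23, 'deeee')
  21 → (27, 'e')
  22 → (21, 'ebdeeee')
  23 → (8, 'eccadcecccabcebdeeee')
  24 → (14, 'ecccabcebdeeee')
  25 → (26, 'ee')
  26 → (25, 'eee')
  27 → (24, 'eeee')

SA = [0, 18, 2, 11, 1, 19, 6, 4, 22, 17, 10, 16, 9, 15, 20, 7, 13, 5, 3, 12, 23, 27, 21, 8, 14, 26, 25, 24]
[i] adj suffixes → lcp
  [1] 0/18 → 2 ('ab')
  [2] 18/2 → 1 ('a')
  [3] 2/11 → 2 ('ad')
  [4] 11/1 → 0 ('')
  [5] 1/19 → 1 ('b')
  [6] 19/6 → 3 ('bce')
  [7] 6/4 → 1 ('b')
  [8] 4/22 → 2 ('bd')
  [9] 22/17 → 0 ('')
  [10] 17/10 → 2 ('ca')
  [11] 10/16 → 1 ('c')
  [12] 16/9 → 3 ('cca')
  [13] 9/15 → 2 ('cc')
  [14] 15/20 → 1 ('c')
  [15] 20/7 → 2 ('ce')
  [16] 7/13 → 4 ('cecc')
  [17] 13/5 → 0 ('')
  [18] 5/3 → 2 ('db')
  [19] 3/12 → 1 ('d')
  [20] 12/23 → 1 ('d')
  [21] 23/27 → 0 ('')
  [22] 27/21 → 1 ('e')
  [23] 21/8 → 1 ('e')
  [24] 8/14 → 3 ('ecc')
  [25] 14/26 → 1 ('e')
  [26] 26/25 → 2 ('ee')
  [27] 25/24 → 3 ('eee')

n(n+1)/2 = 28·29/2 = 406
Σ LCP = 0 + 2 + 1 + 2 + 0 + 1 + 3 + 1 + 2 + 0 + 2 + 1 + 3 + 2 + 1 + 2 + 4 + 0 + 2 + 1 + 1 + 0 + 1 + 1 + 3 + 1 + 2 + 3 = 42
distinct = 406 − 42 = 364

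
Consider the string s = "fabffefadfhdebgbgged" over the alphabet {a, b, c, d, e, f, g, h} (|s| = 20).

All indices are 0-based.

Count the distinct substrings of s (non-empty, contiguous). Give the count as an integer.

rank→(start, suffix):
  0 → (1, 'abffefadfhdebgbgged')
  1 → (7, 'adfhdebgbgged')
  2 → (2, 'bffefadfhdebgbgged')
  3 → (13, 'bgbgged')
  4 → (15, 'bgged')
  5 → (19, 'd')
  6 → (11, 'debgbgged')
  7 → (8, 'dfhdebgbgged')
  8 → (12, 'ebgbgged')
  9 → (18, 'ed')
  10 → (5, 'efadfhdebgbgged')
  11 → (0, 'fabffefadfhdebgbgged')
  12 → (6, 'fadfhdebgbgged')
  13 → (4, 'fefadfhdebgbgged')
  14 → (3, 'ffefadfhdebgbgged')
  15 → (9, 'fhdebgbgged')
  16 → (14, 'gbgged')
  17 → (17, 'ged')
  18 → (16, 'gged')
  19 → (10, 'hdebgbgged')

SA = [1, 7, 2, 13, 15, 19, 11, 8, 12, 18, 5, 0, 6, 4, 3, 9, 14, 17, 16, 10]
i: (SA[i-1],SA[i]) lcp shared
  1: (1,7) 1 'a'
  2: (7,2) 0 ''
  3: (2,13) 1 'b'
  4: (13,15) 2 'bg'
  5: (15,19) 0 ''
  6: (19,11) 1 'd'
  7: (11,8) 1 'd'
  8: (8,12) 0 ''
  9: (12,18) 1 'e'
  10: (18,5) 1 'e'
  11: (5,0) 0 ''
  12: (0,6) 2 'fa'
  13: (6,4) 1 'f'
  14: (4,3) 1 'f'
  15: (3,9) 1 'f'
  16: (9,14) 0 ''
  17: (14,17) 1 'g'
  18: (17,16) 1 'g'
  19: (16,10) 0 ''

n(n+1)/2 = 20·21/2 = 210
Σ LCP = 0 + 1 + 0 + 1 + 2 + 0 + 1 + 1 + 0 + 1 + 1 + 0 + 2 + 1 + 1 + 1 + 0 + 1 + 1 + 0 = 15
distinct = 210 − 15 = 195

195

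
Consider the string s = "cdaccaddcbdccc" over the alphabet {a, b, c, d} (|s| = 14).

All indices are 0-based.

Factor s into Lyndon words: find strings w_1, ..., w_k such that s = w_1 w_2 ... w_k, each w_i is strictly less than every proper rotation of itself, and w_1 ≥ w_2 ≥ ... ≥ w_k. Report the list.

emit factor 1: 'cd' (i=0, period=2)
emit factor 2: 'accaddcbdccc' (i=2, period=12)

["cd", "accaddcbdccc"]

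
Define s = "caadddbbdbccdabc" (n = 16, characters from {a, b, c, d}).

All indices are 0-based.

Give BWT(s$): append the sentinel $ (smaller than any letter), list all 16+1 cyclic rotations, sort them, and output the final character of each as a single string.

ccdadadbb$bccdbda

rank  rotation           last
    0  $caadddbbdbccdabc  c
    1  aadddbbdbccdabc$c  c
    2  abc$caadddbbdbccd  d
    3  adddbbdbccdabc$ca  a
    4  bbdbccdabc$caaddd  d
    5  bc$caadddbbdbccda  a
    6  bccdabc$caadddbbd  d
    7  bdbccdabc$caadddb  b
    8  c$caadddbbdbccdab  b
    9  caadddbbdbccdabc$  $
   10  ccdabc$caadddbbdb  b
   11  cdabc$caadddbbdbc  c
   12  dabc$caadddbbdbcc  c
   13  dbbdbccdabc$caadd  d
   14  dbccdabc$caadddbb  b
   15  ddbbdbccdabc$caad  d
   16  dddbbdbccdabc$caa  a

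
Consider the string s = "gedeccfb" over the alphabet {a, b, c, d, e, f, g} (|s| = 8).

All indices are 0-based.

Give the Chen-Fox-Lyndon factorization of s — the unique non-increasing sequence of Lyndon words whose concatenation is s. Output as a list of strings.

emit factor 1: 'g' (i=0, period=1)
emit factor 2: 'e' (i=1, period=1)
emit factor 3: 'de' (i=2, period=2)
emit factor 4: 'ccf' (i=4, period=3)
emit factor 5: 'b' (i=7, period=1)

["g", "e", "de", "ccf", "b"]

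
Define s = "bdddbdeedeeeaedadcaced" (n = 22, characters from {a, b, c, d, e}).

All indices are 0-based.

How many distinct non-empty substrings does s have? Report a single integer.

228

rank→(start, suffix):
  0 → (18, 'aced')
  1 → (15, 'adcaced')
  2 → (12, 'aedadcaced')
  3 → (0, 'bdddbdeedeeeaedadcaced')
  4 → (4, 'bdeedeeeaedadcaced')
  5 → (17, 'caced')
  6 → (19, 'ced')
  7 → (21, 'd')
  8 → (14, 'dadcaced')
  9 → (3, 'dbdeedeeeaedadcaced')
  10 → (16, 'dcaced')
  11 → (2, 'ddbdeedeeeaedadcaced')
  12 → (1, 'dddbdeedeeeaedadcaced')
  13 → (5, 'deedeeeaedadcaced')
  14 → (8, 'deeeaedadcaced')
  15 → (11, 'eaedadcaced')
  16 → (20, 'ed')
  17 → (13, 'edadcaced')
  18 → (7, 'edeeeaedadcaced')
  19 → (10, 'eeaedadcaced')
  20 → (6, 'eedeeeaedadcaced')
  21 → (9, 'eeeaedadcaced')

SA = [18, 15, 12, 0, 4, 17, 19, 21, 14, 3, 16, 2, 1, 5, 8, 11, 20, 13, 7, 10, 6, 9]
i: (SA[i-1],SA[i]) lcp shared
  1: (18,15) 1 'a'
  2: (15,12) 1 'a'
  3: (12,0) 0 ''
  4: (0,4) 2 'bd'
  5: (4,17) 0 ''
  6: (17,19) 1 'c'
  7: (19,21) 0 ''
  8: (21,14) 1 'd'
  9: (14,3) 1 'd'
  10: (3,16) 1 'd'
  11: (16,2) 1 'd'
  12: (2,1) 2 'dd'
  13: (1,5) 1 'd'
  14: (5,8) 3 'dee'
  15: (8,11) 0 ''
  16: (11,20) 1 'e'
  17: (20,13) 2 'ed'
  18: (13,7) 2 'ed'
  19: (7,10) 1 'e'
  20: (10,6) 2 'ee'
  21: (6,9) 2 'ee'

n(n+1)/2 = 22·23/2 = 253
Σ LCP = 0 + 1 + 1 + 0 + 2 + 0 + 1 + 0 + 1 + 1 + 1 + 1 + 2 + 1 + 3 + 0 + 1 + 2 + 2 + 1 + 2 + 2 = 25
distinct = 253 − 25 = 228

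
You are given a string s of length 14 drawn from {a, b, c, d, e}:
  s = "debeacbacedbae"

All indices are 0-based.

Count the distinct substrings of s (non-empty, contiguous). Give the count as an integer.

sorted suffixes:
  #0 SA[0]=4  'acbacedbae'
  #1 SA[1]=7  'acedbae'
  #2 SA[2]=12  'ae'
  #3 SA[3]=6  'bacedbae'
  #4 SA[4]=11  'bae'
  #5 SA[5]=2  'beacbacedbae'
  #6 SA[6]=5  'cbacedbae'
  #7 SA[7]=8  'cedbae'
  #8 SA[8]=10  'dbae'
  #9 SA[9]=0  'debeacbacedbae'
  #10 SA[10]=13  'e'
  #11 SA[11]=3  'eacbacedbae'
  #12 SA[12]=1  'ebeacbacedbae'
  #13 SA[13]=9  'edbae'

SA = [4, 7, 12, 6, 11, 2, 5, 8, 10, 0, 13, 3, 1, 9]
rank  pair      lcp
   1  s[4:],s[7:]  2  'ac'
   2  s[7:],s[12:]  1  'a'
   3  s[12:],s[6:]  0  ''
   4  s[6:],s[11:]  2  'ba'
   5  s[11:],s[2:]  1  'b'
   6  s[2:],s[5:]  0  ''
   7  s[5:],s[8:]  1  'c'
   8  s[8:],s[10:]  0  ''
   9  s[10:],s[0:]  1  'd'
  10  s[0:],s[13:]  0  ''
  11  s[13:],s[3:]  1  'e'
  12  s[3:],s[1:]  1  'e'
  13  s[1:],s[9:]  1  'e'

n(n+1)/2 = 14·15/2 = 105
Σ LCP = 0 + 2 + 1 + 0 + 2 + 1 + 0 + 1 + 0 + 1 + 0 + 1 + 1 + 1 = 11
distinct = 105 − 11 = 94

94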